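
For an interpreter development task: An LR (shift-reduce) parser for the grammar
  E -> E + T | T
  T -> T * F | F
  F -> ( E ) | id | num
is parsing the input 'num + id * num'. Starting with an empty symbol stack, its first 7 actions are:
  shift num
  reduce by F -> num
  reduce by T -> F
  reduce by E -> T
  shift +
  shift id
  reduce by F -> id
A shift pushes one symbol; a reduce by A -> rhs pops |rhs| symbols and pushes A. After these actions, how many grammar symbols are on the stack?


Tracking the symbol stack through each action:
  Action 1: shift 'num' : push -> stack = [num] (size 1)
  Action 2: reduce by F -> num : pop 1, push F -> stack = [F] (size 1)
  Action 3: reduce by T -> F : pop 1, push T -> stack = [T] (size 1)
  Action 4: reduce by E -> T : pop 1, push E -> stack = [E] (size 1)
  Action 5: shift '+' : push -> stack = [E, +] (size 2)
  Action 6: shift 'id' : push -> stack = [E, +, id] (size 3)
  Action 7: reduce by F -> id : pop 1, push F -> stack = [E, +, F] (size 3)
Final stack size: 3

3


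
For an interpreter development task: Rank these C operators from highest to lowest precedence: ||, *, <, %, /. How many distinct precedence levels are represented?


Looking up precedence for each operator:
  || -> precedence 1
  * -> precedence 6
  < -> precedence 4
  % -> precedence 6
  / -> precedence 6
Sorted highest to lowest: *, %, /, <, ||
Distinct precedence values: [6, 4, 1]
Number of distinct levels: 3

3


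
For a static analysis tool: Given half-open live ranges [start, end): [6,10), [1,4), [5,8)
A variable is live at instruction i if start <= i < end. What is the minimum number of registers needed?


Live ranges:
  Var0: [6, 10)
  Var1: [1, 4)
  Var2: [5, 8)
Sweep-line events (position, delta, active):
  pos=1 start -> active=1
  pos=4 end -> active=0
  pos=5 start -> active=1
  pos=6 start -> active=2
  pos=8 end -> active=1
  pos=10 end -> active=0
Maximum simultaneous active: 2
Minimum registers needed: 2

2


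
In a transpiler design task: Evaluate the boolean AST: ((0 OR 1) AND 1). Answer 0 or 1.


Step 1: Evaluate inner node
  0 OR 1 = 1
Step 2: Evaluate root node
  1 AND 1 = 1

1


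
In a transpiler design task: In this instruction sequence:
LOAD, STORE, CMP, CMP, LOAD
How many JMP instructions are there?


Scanning instruction sequence for JMP:
  Position 1: LOAD
  Position 2: STORE
  Position 3: CMP
  Position 4: CMP
  Position 5: LOAD
Matches at positions: []
Total JMP count: 0

0


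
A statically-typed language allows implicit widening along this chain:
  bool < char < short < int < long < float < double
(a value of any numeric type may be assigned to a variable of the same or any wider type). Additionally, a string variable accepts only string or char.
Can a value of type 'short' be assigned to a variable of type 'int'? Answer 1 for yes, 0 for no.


Target variable type: int
Source value type: short
Numeric ranks: short=2, int=3
Widening allowed iff rank(source) <= rank(target): 2 <= 3? Yes
Result: 1

1


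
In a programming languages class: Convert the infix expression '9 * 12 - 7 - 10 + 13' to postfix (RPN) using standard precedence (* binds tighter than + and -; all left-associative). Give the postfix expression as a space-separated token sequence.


Applying the shunting-yard algorithm:
  Operand 9 -> output
  Push '*' onto operator stack -> op-stack: [*]
  Operand 12 -> output
  See '-' (prec 1); top '*' (prec 2) >= it -> pop '*' to output
  Push '-' onto operator stack -> op-stack: [-]
  Operand 7 -> output
  See '-' (prec 1); top '-' (prec 1) >= it -> pop '-' to output
  Push '-' onto operator stack -> op-stack: [-]
  Operand 10 -> output
  See '+' (prec 1); top '-' (prec 1) >= it -> pop '-' to output
  Push '+' onto operator stack -> op-stack: [+]
  Operand 13 -> output
  End of input: pop '+' to output
Postfix result: 9 12 * 7 - 10 - 13 +

9 12 * 7 - 10 - 13 +


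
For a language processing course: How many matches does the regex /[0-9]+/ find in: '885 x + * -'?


Pattern: /[0-9]+/ (int literals)
Input: '885 x + * -'
Scanning for matches:
  Match 1: '885'
Total matches: 1

1


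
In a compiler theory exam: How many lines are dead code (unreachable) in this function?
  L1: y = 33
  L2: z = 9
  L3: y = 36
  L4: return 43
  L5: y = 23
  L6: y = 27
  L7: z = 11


Analyzing control flow:
  L1: reachable (before return)
  L2: reachable (before return)
  L3: reachable (before return)
  L4: reachable (return statement)
  L5: DEAD (after return at L4)
  L6: DEAD (after return at L4)
  L7: DEAD (after return at L4)
Return at L4, total lines = 7
Dead lines: L5 through L7
Count: 3

3


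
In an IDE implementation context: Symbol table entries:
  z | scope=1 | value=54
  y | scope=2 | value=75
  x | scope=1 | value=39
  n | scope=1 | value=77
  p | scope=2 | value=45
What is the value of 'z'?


Searching symbol table for 'z':
  z | scope=1 | value=54 <- MATCH
  y | scope=2 | value=75
  x | scope=1 | value=39
  n | scope=1 | value=77
  p | scope=2 | value=45
Found 'z' at scope 1 with value 54

54


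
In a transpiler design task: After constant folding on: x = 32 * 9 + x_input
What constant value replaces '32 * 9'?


Identifying constant sub-expression:
  Original: x = 32 * 9 + x_input
  32 and 9 are both compile-time constants
  Evaluating: 32 * 9 = 288
  After folding: x = 288 + x_input

288


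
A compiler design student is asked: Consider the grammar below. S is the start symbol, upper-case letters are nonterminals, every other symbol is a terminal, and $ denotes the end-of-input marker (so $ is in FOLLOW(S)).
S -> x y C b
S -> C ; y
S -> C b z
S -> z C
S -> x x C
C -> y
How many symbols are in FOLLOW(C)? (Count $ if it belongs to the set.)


S is the start symbol and does not occur in any rule body, so FOLLOW(S) = {$}.
Examining every occurrence of C in a rule body:
  S -> x y C b : C is followed by terminal 'b' -> add 'b'
  S -> C ; y : C is followed by terminal ';' -> add ';'
  S -> C b z : C is followed by terminal 'b' -> add 'b' (already in the set)
  S -> z C : C is at the right end -> add FOLLOW(S) = {$}
  S -> x x C : C is at the right end -> add FOLLOW(S) = {$} (already in the set)
  C -> y : C does not occur in the body -> contributes nothing
FOLLOW(C) = {;, b, $}
Count: 3

3


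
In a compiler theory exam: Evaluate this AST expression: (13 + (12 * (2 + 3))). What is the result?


Expression: (13 + (12 * (2 + 3)))
Evaluating step by step:
  2 + 3 = 5
  12 * 5 = 60
  13 + 60 = 73
Result: 73

73


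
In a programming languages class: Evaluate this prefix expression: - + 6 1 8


Parsing prefix expression: - + 6 1 8
Step 1: Innermost operation '+ 6 1'
  6 + 1 = 7
Step 2: Outer operation '- [7] 8'
  7 - 8 = -1

-1


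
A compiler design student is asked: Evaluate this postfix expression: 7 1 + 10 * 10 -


Processing tokens left to right:
Push 7, Push 1
Pop 7 and 1, compute 7 + 1 = 8, push 8
Push 10
Pop 8 and 10, compute 8 * 10 = 80, push 80
Push 10
Pop 80 and 10, compute 80 - 10 = 70, push 70
Stack result: 70

70


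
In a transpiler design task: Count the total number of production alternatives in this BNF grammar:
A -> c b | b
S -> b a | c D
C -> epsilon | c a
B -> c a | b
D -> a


Counting alternatives per rule:
  A: 2 alternative(s)
  S: 2 alternative(s)
  C: 2 alternative(s)
  B: 2 alternative(s)
  D: 1 alternative(s)
Sum: 2 + 2 + 2 + 2 + 1 = 9

9


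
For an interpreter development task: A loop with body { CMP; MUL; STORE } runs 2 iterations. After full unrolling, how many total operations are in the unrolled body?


Loop body operations: CMP, MUL, STORE (3 ops per iteration)
Unrolling 2 iterations:
  Iteration 1: CMP, MUL, STORE (3 ops)
  Iteration 2: CMP, MUL, STORE (3 ops)
Total: 2 iterations * 3 ops/iter = 6 operations

6


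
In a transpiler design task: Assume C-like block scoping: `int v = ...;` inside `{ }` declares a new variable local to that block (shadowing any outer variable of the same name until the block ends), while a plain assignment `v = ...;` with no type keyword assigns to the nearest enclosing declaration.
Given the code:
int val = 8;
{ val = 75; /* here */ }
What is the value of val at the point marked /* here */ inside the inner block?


Analyzing scoping rules:
Outer scope: declares val = 8
Inner block: 'val = 75;' has no type keyword, so it is an assignment to the outer val (no shadowing)
Inside the block, after the assignment -> 75
Result: 75

75


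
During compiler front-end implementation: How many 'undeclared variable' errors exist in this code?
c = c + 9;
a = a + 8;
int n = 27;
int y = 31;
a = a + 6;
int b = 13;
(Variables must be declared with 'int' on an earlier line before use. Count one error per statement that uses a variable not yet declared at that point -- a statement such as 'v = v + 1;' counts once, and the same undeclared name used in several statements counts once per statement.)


Scanning code line by line:
  Line 1: use 'c' -> ERROR (undeclared)
  Line 2: use 'a' -> ERROR (undeclared)
  Line 3: declare 'n' -> declared = ['n']
  Line 4: declare 'y' -> declared = ['n', 'y']
  Line 5: use 'a' -> ERROR (undeclared)
  Line 6: declare 'b' -> declared = ['b', 'n', 'y']
Total undeclared variable errors: 3

3


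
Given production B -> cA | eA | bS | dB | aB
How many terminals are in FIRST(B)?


Production: B -> cA | eA | bS | dB | aB
Examining each alternative for leading terminals:
  B -> cA : first terminal = 'c'
  B -> eA : first terminal = 'e'
  B -> bS : first terminal = 'b'
  B -> dB : first terminal = 'd'
  B -> aB : first terminal = 'a'
FIRST(B) = {a, b, c, d, e}
Count: 5

5


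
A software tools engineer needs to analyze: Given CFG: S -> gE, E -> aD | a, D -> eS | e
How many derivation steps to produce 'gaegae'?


Grammar: S -> gE, E -> aD | a, D -> eS | e
Deriving 'gaegae':
Step 1: S -> gE => gE
Step 2: E -> aD => gaD
Step 3: D -> eS => gaeS
Step 4: S -> gE => gaegE
Step 5: E -> aD => gaegaD
Step 6: D -> e => gaegae
Total derivation steps: 6

6


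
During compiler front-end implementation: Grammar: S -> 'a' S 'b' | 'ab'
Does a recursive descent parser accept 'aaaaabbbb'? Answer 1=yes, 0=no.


Grammar accepts strings of the form a^n b^n (n >= 1)
Word: 'aaaaabbbb'
Counting: 5 a's and 4 b's
Check: 5 == 4? No
Mismatch: a-count != b-count
Rejected

0


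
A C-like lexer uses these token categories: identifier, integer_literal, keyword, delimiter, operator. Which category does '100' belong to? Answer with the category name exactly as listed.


Token: '100'
Checking categories:
  identifier: no
  integer_literal: YES
  operator: no
  keyword: no
  delimiter: no
Category: integer_literal

integer_literal


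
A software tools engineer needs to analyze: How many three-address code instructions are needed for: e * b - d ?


Expression: e * b - d
Generating three-address code (respecting * over +/- precedence):
  Instruction 1: t1 = e * b
  Instruction 2: t2 = t1 - d
Total instructions: 2

2


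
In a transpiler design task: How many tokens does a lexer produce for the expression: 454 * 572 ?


Scanning '454 * 572'
Token 1: '454' -> integer_literal
Token 2: '*' -> operator
Token 3: '572' -> integer_literal
Total tokens: 3

3


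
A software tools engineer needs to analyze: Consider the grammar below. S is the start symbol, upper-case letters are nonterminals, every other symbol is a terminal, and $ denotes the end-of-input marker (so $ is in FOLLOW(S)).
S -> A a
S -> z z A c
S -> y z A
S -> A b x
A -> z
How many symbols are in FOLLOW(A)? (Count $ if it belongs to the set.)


S is the start symbol and does not occur in any rule body, so FOLLOW(S) = {$}.
Examining every occurrence of A in a rule body:
  S -> A a : A is followed by terminal 'a' -> add 'a'
  S -> z z A c : A is followed by terminal 'c' -> add 'c'
  S -> y z A : A is at the right end -> add FOLLOW(S) = {$}
  S -> A b x : A is followed by terminal 'b' -> add 'b'
  A -> z : A does not occur in the body -> contributes nothing
FOLLOW(A) = {a, b, c, $}
Count: 4

4


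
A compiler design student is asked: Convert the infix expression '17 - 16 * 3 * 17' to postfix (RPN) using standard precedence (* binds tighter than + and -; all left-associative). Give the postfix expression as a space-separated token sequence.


Applying the shunting-yard algorithm:
  Operand 17 -> output
  Push '-' onto operator stack -> op-stack: [-]
  Operand 16 -> output
  Push '*' onto operator stack -> op-stack: [-, *]
  Operand 3 -> output
  See '*' (prec 2); top '*' (prec 2) >= it -> pop '*' to output
  Push '*' onto operator stack -> op-stack: [-, *]
  Operand 17 -> output
  End of input: pop '*' to output
  End of input: pop '-' to output
Postfix result: 17 16 3 * 17 * -

17 16 3 * 17 * -


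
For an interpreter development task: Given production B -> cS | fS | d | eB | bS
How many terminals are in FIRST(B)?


Production: B -> cS | fS | d | eB | bS
Examining each alternative for leading terminals:
  B -> cS : first terminal = 'c'
  B -> fS : first terminal = 'f'
  B -> d : first terminal = 'd'
  B -> eB : first terminal = 'e'
  B -> bS : first terminal = 'b'
FIRST(B) = {b, c, d, e, f}
Count: 5

5


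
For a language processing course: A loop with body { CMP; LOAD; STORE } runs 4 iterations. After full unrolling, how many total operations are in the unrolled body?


Loop body operations: CMP, LOAD, STORE (3 ops per iteration)
Unrolling 4 iterations:
  Iteration 1: CMP, LOAD, STORE (3 ops)
  Iteration 2: CMP, LOAD, STORE (3 ops)
  Iteration 3: CMP, LOAD, STORE (3 ops)
  Iteration 4: CMP, LOAD, STORE (3 ops)
Total: 4 iterations * 3 ops/iter = 12 operations

12


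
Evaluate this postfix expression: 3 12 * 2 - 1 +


Processing tokens left to right:
Push 3, Push 12
Pop 3 and 12, compute 3 * 12 = 36, push 36
Push 2
Pop 36 and 2, compute 36 - 2 = 34, push 34
Push 1
Pop 34 and 1, compute 34 + 1 = 35, push 35
Stack result: 35

35


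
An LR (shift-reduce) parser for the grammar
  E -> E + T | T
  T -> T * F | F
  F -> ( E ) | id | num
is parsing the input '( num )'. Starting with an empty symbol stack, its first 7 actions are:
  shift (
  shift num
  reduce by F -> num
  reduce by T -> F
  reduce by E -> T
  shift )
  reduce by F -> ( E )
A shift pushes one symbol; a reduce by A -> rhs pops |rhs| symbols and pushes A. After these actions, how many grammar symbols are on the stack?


Tracking the symbol stack through each action:
  Action 1: shift '(' : push -> stack = [(] (size 1)
  Action 2: shift 'num' : push -> stack = [(, num] (size 2)
  Action 3: reduce by F -> num : pop 1, push F -> stack = [(, F] (size 2)
  Action 4: reduce by T -> F : pop 1, push T -> stack = [(, T] (size 2)
  Action 5: reduce by E -> T : pop 1, push E -> stack = [(, E] (size 2)
  Action 6: shift ')' : push -> stack = [(, E, )] (size 3)
  Action 7: reduce by F -> ( E ) : pop 3, push F -> stack = [F] (size 1)
Final stack size: 1

1


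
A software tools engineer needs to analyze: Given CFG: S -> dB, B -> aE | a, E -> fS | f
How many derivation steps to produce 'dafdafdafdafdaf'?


Grammar: S -> dB, B -> aE | a, E -> fS | f
Deriving 'dafdafdafdafdaf':
Step 1: S -> dB => dB
Step 2: B -> aE => daE
Step 3: E -> fS => dafS
Step 4: S -> dB => dafdB
Step 5: B -> aE => dafdaE
Step 6: E -> fS => dafdafS
Step 7: S -> dB => dafdafdB
Step 8: B -> aE => dafdafdaE
Step 9: E -> fS => dafdafdafS
Step 10: S -> dB => dafdafdafdB
Step 11: B -> aE => dafdafdafdaE
Step 12: E -> fS => dafdafdafdafS
Step 13: S -> dB => dafdafdafdafdB
Step 14: B -> aE => dafdafdafdafdaE
Step 15: E -> f => dafdafdafdafdaf
Total derivation steps: 15

15


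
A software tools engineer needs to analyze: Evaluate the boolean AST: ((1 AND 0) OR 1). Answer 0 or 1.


Step 1: Evaluate inner node
  1 AND 0 = 0
Step 2: Evaluate root node
  0 OR 1 = 1

1


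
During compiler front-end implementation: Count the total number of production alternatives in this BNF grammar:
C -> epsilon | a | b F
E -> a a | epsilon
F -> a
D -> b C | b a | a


Counting alternatives per rule:
  C: 3 alternative(s)
  E: 2 alternative(s)
  F: 1 alternative(s)
  D: 3 alternative(s)
Sum: 3 + 2 + 1 + 3 = 9

9


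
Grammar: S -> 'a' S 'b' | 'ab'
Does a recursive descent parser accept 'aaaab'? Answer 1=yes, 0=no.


Grammar accepts strings of the form a^n b^n (n >= 1)
Word: 'aaaab'
Counting: 4 a's and 1 b's
Check: 4 == 1? No
Mismatch: a-count != b-count
Rejected

0


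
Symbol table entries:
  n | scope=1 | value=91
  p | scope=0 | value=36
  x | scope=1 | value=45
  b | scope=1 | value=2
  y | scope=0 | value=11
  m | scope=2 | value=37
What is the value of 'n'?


Searching symbol table for 'n':
  n | scope=1 | value=91 <- MATCH
  p | scope=0 | value=36
  x | scope=1 | value=45
  b | scope=1 | value=2
  y | scope=0 | value=11
  m | scope=2 | value=37
Found 'n' at scope 1 with value 91

91


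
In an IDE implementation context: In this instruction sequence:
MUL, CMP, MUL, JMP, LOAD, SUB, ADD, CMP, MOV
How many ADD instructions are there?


Scanning instruction sequence for ADD:
  Position 1: MUL
  Position 2: CMP
  Position 3: MUL
  Position 4: JMP
  Position 5: LOAD
  Position 6: SUB
  Position 7: ADD <- MATCH
  Position 8: CMP
  Position 9: MOV
Matches at positions: [7]
Total ADD count: 1

1


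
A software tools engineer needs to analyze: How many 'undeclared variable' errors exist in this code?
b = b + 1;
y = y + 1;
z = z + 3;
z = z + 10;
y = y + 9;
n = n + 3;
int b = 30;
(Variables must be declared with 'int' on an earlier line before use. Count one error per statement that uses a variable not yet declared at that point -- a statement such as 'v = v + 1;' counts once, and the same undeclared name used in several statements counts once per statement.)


Scanning code line by line:
  Line 1: use 'b' -> ERROR (undeclared)
  Line 2: use 'y' -> ERROR (undeclared)
  Line 3: use 'z' -> ERROR (undeclared)
  Line 4: use 'z' -> ERROR (undeclared)
  Line 5: use 'y' -> ERROR (undeclared)
  Line 6: use 'n' -> ERROR (undeclared)
  Line 7: declare 'b' -> declared = ['b']
Total undeclared variable errors: 6

6


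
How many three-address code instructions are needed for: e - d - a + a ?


Expression: e - d - a + a
Generating three-address code (respecting * over +/- precedence):
  Instruction 1: t1 = e - d
  Instruction 2: t2 = t1 - a
  Instruction 3: t3 = t2 + a
Total instructions: 3

3


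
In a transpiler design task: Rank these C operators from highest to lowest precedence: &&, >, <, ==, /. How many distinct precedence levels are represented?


Looking up precedence for each operator:
  && -> precedence 2
  > -> precedence 4
  < -> precedence 4
  == -> precedence 3
  / -> precedence 6
Sorted highest to lowest: /, >, <, ==, &&
Distinct precedence values: [6, 4, 3, 2]
Number of distinct levels: 4

4


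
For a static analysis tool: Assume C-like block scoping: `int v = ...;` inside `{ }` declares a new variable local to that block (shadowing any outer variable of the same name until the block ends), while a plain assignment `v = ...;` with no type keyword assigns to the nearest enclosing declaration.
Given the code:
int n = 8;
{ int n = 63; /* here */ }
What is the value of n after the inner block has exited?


Analyzing scoping rules:
Outer scope: declares n = 8
Inner block: 'int n = 63;' declares a NEW n that shadows the outer one
When the block exits the inner n goes out of scope; the outer n was never modified -> 8
Result: 8

8


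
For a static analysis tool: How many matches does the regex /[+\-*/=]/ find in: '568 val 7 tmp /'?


Pattern: /[+\-*/=]/ (operators)
Input: '568 val 7 tmp /'
Scanning for matches:
  Match 1: '/'
Total matches: 1

1


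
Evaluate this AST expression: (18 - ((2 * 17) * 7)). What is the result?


Expression: (18 - ((2 * 17) * 7))
Evaluating step by step:
  2 * 17 = 34
  34 * 7 = 238
  18 - 238 = -220
Result: -220

-220


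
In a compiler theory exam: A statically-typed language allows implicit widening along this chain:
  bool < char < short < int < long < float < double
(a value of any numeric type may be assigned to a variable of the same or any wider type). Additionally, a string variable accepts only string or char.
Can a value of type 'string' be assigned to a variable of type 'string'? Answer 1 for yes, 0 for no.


Target variable type: string
Source value type: string
Rule: string accepts only {string, char}
  source 'string' in {string, char}? Yes
Result: 1

1


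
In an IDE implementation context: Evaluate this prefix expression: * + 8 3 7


Parsing prefix expression: * + 8 3 7
Step 1: Innermost operation '+ 8 3'
  8 + 3 = 11
Step 2: Outer operation '* [11] 7'
  11 * 7 = 77

77


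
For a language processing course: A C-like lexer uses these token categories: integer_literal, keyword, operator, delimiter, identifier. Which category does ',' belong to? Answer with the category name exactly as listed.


Token: ','
Checking categories:
  identifier: no
  integer_literal: no
  operator: no
  keyword: no
  delimiter: YES
Category: delimiter

delimiter


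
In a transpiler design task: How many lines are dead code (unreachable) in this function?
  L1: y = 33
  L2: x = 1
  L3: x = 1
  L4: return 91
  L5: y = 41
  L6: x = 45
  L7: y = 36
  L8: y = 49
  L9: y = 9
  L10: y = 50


Analyzing control flow:
  L1: reachable (before return)
  L2: reachable (before return)
  L3: reachable (before return)
  L4: reachable (return statement)
  L5: DEAD (after return at L4)
  L6: DEAD (after return at L4)
  L7: DEAD (after return at L4)
  L8: DEAD (after return at L4)
  L9: DEAD (after return at L4)
  L10: DEAD (after return at L4)
Return at L4, total lines = 10
Dead lines: L5 through L10
Count: 6

6


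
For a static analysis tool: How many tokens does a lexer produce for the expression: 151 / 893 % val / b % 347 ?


Scanning '151 / 893 % val / b % 347'
Token 1: '151' -> integer_literal
Token 2: '/' -> operator
Token 3: '893' -> integer_literal
Token 4: '%' -> operator
Token 5: 'val' -> identifier
Token 6: '/' -> operator
Token 7: 'b' -> identifier
Token 8: '%' -> operator
Token 9: '347' -> integer_literal
Total tokens: 9

9


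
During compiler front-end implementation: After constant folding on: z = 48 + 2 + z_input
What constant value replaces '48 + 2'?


Identifying constant sub-expression:
  Original: z = 48 + 2 + z_input
  48 and 2 are both compile-time constants
  Evaluating: 48 + 2 = 50
  After folding: z = 50 + z_input

50


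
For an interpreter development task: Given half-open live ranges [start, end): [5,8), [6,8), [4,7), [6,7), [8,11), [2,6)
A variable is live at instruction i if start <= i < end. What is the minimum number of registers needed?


Live ranges:
  Var0: [5, 8)
  Var1: [6, 8)
  Var2: [4, 7)
  Var3: [6, 7)
  Var4: [8, 11)
  Var5: [2, 6)
Sweep-line events (position, delta, active):
  pos=2 start -> active=1
  pos=4 start -> active=2
  pos=5 start -> active=3
  pos=6 end -> active=2
  pos=6 start -> active=3
  pos=6 start -> active=4
  pos=7 end -> active=3
  pos=7 end -> active=2
  pos=8 end -> active=1
  pos=8 end -> active=0
  pos=8 start -> active=1
  pos=11 end -> active=0
Maximum simultaneous active: 4
Minimum registers needed: 4

4


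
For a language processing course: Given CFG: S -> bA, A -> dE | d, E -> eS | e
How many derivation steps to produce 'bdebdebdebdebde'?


Grammar: S -> bA, A -> dE | d, E -> eS | e
Deriving 'bdebdebdebdebde':
Step 1: S -> bA => bA
Step 2: A -> dE => bdE
Step 3: E -> eS => bdeS
Step 4: S -> bA => bdebA
Step 5: A -> dE => bdebdE
Step 6: E -> eS => bdebdeS
Step 7: S -> bA => bdebdebA
Step 8: A -> dE => bdebdebdE
Step 9: E -> eS => bdebdebdeS
Step 10: S -> bA => bdebdebdebA
Step 11: A -> dE => bdebdebdebdE
Step 12: E -> eS => bdebdebdebdeS
Step 13: S -> bA => bdebdebdebdebA
Step 14: A -> dE => bdebdebdebdebdE
Step 15: E -> e => bdebdebdebdebde
Total derivation steps: 15

15


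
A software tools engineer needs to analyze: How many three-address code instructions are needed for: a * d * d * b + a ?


Expression: a * d * d * b + a
Generating three-address code (respecting * over +/- precedence):
  Instruction 1: t1 = a * d
  Instruction 2: t2 = t1 * d
  Instruction 3: t3 = t2 * b
  Instruction 4: t4 = t3 + a
Total instructions: 4

4


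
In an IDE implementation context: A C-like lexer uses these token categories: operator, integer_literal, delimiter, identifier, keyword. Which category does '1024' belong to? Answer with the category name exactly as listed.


Token: '1024'
Checking categories:
  identifier: no
  integer_literal: YES
  operator: no
  keyword: no
  delimiter: no
Category: integer_literal

integer_literal


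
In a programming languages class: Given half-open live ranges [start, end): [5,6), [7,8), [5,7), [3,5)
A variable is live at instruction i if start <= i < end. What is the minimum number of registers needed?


Live ranges:
  Var0: [5, 6)
  Var1: [7, 8)
  Var2: [5, 7)
  Var3: [3, 5)
Sweep-line events (position, delta, active):
  pos=3 start -> active=1
  pos=5 end -> active=0
  pos=5 start -> active=1
  pos=5 start -> active=2
  pos=6 end -> active=1
  pos=7 end -> active=0
  pos=7 start -> active=1
  pos=8 end -> active=0
Maximum simultaneous active: 2
Minimum registers needed: 2

2


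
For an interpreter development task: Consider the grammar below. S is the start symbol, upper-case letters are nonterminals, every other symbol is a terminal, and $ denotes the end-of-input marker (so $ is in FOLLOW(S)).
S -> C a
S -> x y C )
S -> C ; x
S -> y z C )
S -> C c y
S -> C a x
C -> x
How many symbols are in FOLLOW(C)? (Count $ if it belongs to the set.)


S is the start symbol and does not occur in any rule body, so FOLLOW(S) = {$}.
Examining every occurrence of C in a rule body:
  S -> C a : C is followed by terminal 'a' -> add 'a'
  S -> x y C ) : C is followed by terminal ')' -> add ')'
  S -> C ; x : C is followed by terminal ';' -> add ';'
  S -> y z C ) : C is followed by terminal ')' -> add ')' (already in the set)
  S -> C c y : C is followed by terminal 'c' -> add 'c'
  S -> C a x : C is followed by terminal 'a' -> add 'a' (already in the set)
  C -> x : C does not occur in the body -> contributes nothing
FOLLOW(C) = {), ;, a, c}
Count: 4

4


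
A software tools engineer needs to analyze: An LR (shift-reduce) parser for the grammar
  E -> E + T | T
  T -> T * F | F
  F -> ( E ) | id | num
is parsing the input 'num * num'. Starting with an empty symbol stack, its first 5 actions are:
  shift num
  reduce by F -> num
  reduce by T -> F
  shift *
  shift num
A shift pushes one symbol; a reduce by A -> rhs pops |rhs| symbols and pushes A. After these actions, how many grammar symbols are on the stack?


Tracking the symbol stack through each action:
  Action 1: shift 'num' : push -> stack = [num] (size 1)
  Action 2: reduce by F -> num : pop 1, push F -> stack = [F] (size 1)
  Action 3: reduce by T -> F : pop 1, push T -> stack = [T] (size 1)
  Action 4: shift '*' : push -> stack = [T, *] (size 2)
  Action 5: shift 'num' : push -> stack = [T, *, num] (size 3)
Final stack size: 3

3


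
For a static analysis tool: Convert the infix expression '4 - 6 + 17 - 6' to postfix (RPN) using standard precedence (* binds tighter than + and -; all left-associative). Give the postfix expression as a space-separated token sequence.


Applying the shunting-yard algorithm:
  Operand 4 -> output
  Push '-' onto operator stack -> op-stack: [-]
  Operand 6 -> output
  See '+' (prec 1); top '-' (prec 1) >= it -> pop '-' to output
  Push '+' onto operator stack -> op-stack: [+]
  Operand 17 -> output
  See '-' (prec 1); top '+' (prec 1) >= it -> pop '+' to output
  Push '-' onto operator stack -> op-stack: [-]
  Operand 6 -> output
  End of input: pop '-' to output
Postfix result: 4 6 - 17 + 6 -

4 6 - 17 + 6 -


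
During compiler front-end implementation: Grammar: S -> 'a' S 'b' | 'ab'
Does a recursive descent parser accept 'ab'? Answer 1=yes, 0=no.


Grammar accepts strings of the form a^n b^n (n >= 1)
Word: 'ab'
Counting: 1 a's and 1 b's
Check: 1 == 1? Yes
Derivation (S -> aSb applied 0 time(s), then S -> ab): S => ab
Accepted

1


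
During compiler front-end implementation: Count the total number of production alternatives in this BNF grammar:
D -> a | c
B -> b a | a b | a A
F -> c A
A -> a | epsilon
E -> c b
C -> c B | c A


Counting alternatives per rule:
  D: 2 alternative(s)
  B: 3 alternative(s)
  F: 1 alternative(s)
  A: 2 alternative(s)
  E: 1 alternative(s)
  C: 2 alternative(s)
Sum: 2 + 3 + 1 + 2 + 1 + 2 = 11

11


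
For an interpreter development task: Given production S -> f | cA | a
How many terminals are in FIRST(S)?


Production: S -> f | cA | a
Examining each alternative for leading terminals:
  S -> f : first terminal = 'f'
  S -> cA : first terminal = 'c'
  S -> a : first terminal = 'a'
FIRST(S) = {a, c, f}
Count: 3

3


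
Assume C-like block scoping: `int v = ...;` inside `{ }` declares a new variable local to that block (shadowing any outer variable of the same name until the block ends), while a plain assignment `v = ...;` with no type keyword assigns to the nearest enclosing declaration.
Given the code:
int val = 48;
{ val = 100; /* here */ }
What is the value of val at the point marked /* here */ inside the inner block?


Analyzing scoping rules:
Outer scope: declares val = 48
Inner block: 'val = 100;' has no type keyword, so it is an assignment to the outer val (no shadowing)
Inside the block, after the assignment -> 100
Result: 100

100


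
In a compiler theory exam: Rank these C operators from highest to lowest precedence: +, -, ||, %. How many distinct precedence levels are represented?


Looking up precedence for each operator:
  + -> precedence 5
  - -> precedence 5
  || -> precedence 1
  % -> precedence 6
Sorted highest to lowest: %, +, -, ||
Distinct precedence values: [6, 5, 1]
Number of distinct levels: 3

3


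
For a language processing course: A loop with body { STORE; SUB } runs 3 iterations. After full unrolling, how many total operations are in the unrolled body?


Loop body operations: STORE, SUB (2 ops per iteration)
Unrolling 3 iterations:
  Iteration 1: STORE, SUB (2 ops)
  Iteration 2: STORE, SUB (2 ops)
  Iteration 3: STORE, SUB (2 ops)
Total: 3 iterations * 2 ops/iter = 6 operations

6


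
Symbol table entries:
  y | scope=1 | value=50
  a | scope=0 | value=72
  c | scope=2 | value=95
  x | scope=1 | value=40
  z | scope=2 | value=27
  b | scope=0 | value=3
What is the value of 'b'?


Searching symbol table for 'b':
  y | scope=1 | value=50
  a | scope=0 | value=72
  c | scope=2 | value=95
  x | scope=1 | value=40
  z | scope=2 | value=27
  b | scope=0 | value=3 <- MATCH
Found 'b' at scope 0 with value 3

3


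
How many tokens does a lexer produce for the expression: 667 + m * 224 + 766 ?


Scanning '667 + m * 224 + 766'
Token 1: '667' -> integer_literal
Token 2: '+' -> operator
Token 3: 'm' -> identifier
Token 4: '*' -> operator
Token 5: '224' -> integer_literal
Token 6: '+' -> operator
Token 7: '766' -> integer_literal
Total tokens: 7

7


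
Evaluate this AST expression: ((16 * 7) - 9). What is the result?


Expression: ((16 * 7) - 9)
Evaluating step by step:
  16 * 7 = 112
  112 - 9 = 103
Result: 103

103


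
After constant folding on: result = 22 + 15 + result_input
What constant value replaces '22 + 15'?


Identifying constant sub-expression:
  Original: result = 22 + 15 + result_input
  22 and 15 are both compile-time constants
  Evaluating: 22 + 15 = 37
  After folding: result = 37 + result_input

37


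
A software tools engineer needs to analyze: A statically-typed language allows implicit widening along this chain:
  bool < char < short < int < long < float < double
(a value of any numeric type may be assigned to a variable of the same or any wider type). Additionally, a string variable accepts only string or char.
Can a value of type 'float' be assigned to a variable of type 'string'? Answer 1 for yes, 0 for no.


Target variable type: string
Source value type: float
Rule: string accepts only {string, char}
  source 'float' in {string, char}? No
Result: 0

0


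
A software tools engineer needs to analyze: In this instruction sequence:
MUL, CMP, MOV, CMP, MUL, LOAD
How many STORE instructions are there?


Scanning instruction sequence for STORE:
  Position 1: MUL
  Position 2: CMP
  Position 3: MOV
  Position 4: CMP
  Position 5: MUL
  Position 6: LOAD
Matches at positions: []
Total STORE count: 0

0


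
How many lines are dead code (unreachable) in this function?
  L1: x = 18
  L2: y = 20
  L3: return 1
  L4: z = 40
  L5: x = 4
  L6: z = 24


Analyzing control flow:
  L1: reachable (before return)
  L2: reachable (before return)
  L3: reachable (return statement)
  L4: DEAD (after return at L3)
  L5: DEAD (after return at L3)
  L6: DEAD (after return at L3)
Return at L3, total lines = 6
Dead lines: L4 through L6
Count: 3

3


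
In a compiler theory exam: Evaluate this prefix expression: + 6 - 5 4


Parsing prefix expression: + 6 - 5 4
Step 1: Innermost operation '- 5 4'
  5 - 4 = 1
Step 2: Outer operation '+ 6 [1]'
  6 + 1 = 7

7


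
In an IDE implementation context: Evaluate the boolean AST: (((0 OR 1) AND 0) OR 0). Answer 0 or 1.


Step 1: Evaluate inner node
  0 OR 1 = 1
Step 2: Evaluate next node
  1 AND 0 = 0
Step 3: Evaluate root node
  0 OR 0 = 0

0


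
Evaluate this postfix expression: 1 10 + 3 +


Processing tokens left to right:
Push 1, Push 10
Pop 1 and 10, compute 1 + 10 = 11, push 11
Push 3
Pop 11 and 3, compute 11 + 3 = 14, push 14
Stack result: 14

14


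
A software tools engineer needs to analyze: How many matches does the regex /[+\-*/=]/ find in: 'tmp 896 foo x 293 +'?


Pattern: /[+\-*/=]/ (operators)
Input: 'tmp 896 foo x 293 +'
Scanning for matches:
  Match 1: '+'
Total matches: 1

1


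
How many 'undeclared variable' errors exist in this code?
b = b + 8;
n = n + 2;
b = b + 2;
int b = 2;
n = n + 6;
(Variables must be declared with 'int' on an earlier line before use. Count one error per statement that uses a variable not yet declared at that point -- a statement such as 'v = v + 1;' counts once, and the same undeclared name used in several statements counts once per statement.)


Scanning code line by line:
  Line 1: use 'b' -> ERROR (undeclared)
  Line 2: use 'n' -> ERROR (undeclared)
  Line 3: use 'b' -> ERROR (undeclared)
  Line 4: declare 'b' -> declared = ['b']
  Line 5: use 'n' -> ERROR (undeclared)
Total undeclared variable errors: 4

4


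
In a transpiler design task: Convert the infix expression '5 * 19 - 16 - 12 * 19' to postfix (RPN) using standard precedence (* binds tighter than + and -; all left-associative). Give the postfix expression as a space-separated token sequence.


Applying the shunting-yard algorithm:
  Operand 5 -> output
  Push '*' onto operator stack -> op-stack: [*]
  Operand 19 -> output
  See '-' (prec 1); top '*' (prec 2) >= it -> pop '*' to output
  Push '-' onto operator stack -> op-stack: [-]
  Operand 16 -> output
  See '-' (prec 1); top '-' (prec 1) >= it -> pop '-' to output
  Push '-' onto operator stack -> op-stack: [-]
  Operand 12 -> output
  Push '*' onto operator stack -> op-stack: [-, *]
  Operand 19 -> output
  End of input: pop '*' to output
  End of input: pop '-' to output
Postfix result: 5 19 * 16 - 12 19 * -

5 19 * 16 - 12 19 * -


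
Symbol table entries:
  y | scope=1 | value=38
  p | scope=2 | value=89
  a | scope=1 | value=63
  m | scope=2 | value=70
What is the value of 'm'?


Searching symbol table for 'm':
  y | scope=1 | value=38
  p | scope=2 | value=89
  a | scope=1 | value=63
  m | scope=2 | value=70 <- MATCH
Found 'm' at scope 2 with value 70

70


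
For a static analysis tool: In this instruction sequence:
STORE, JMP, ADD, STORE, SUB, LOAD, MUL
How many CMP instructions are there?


Scanning instruction sequence for CMP:
  Position 1: STORE
  Position 2: JMP
  Position 3: ADD
  Position 4: STORE
  Position 5: SUB
  Position 6: LOAD
  Position 7: MUL
Matches at positions: []
Total CMP count: 0

0


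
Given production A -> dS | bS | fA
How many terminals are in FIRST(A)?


Production: A -> dS | bS | fA
Examining each alternative for leading terminals:
  A -> dS : first terminal = 'd'
  A -> bS : first terminal = 'b'
  A -> fA : first terminal = 'f'
FIRST(A) = {b, d, f}
Count: 3

3


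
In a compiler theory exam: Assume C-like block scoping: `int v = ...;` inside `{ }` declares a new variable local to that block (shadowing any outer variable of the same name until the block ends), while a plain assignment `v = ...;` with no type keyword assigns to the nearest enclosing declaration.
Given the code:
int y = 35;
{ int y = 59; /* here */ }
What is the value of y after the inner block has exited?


Analyzing scoping rules:
Outer scope: declares y = 35
Inner block: 'int y = 59;' declares a NEW y that shadows the outer one
When the block exits the inner y goes out of scope; the outer y was never modified -> 35
Result: 35

35


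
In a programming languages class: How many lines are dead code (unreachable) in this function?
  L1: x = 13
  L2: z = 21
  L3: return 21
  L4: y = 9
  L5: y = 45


Analyzing control flow:
  L1: reachable (before return)
  L2: reachable (before return)
  L3: reachable (return statement)
  L4: DEAD (after return at L3)
  L5: DEAD (after return at L3)
Return at L3, total lines = 5
Dead lines: L4 through L5
Count: 2

2


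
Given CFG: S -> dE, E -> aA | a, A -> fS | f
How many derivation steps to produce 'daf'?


Grammar: S -> dE, E -> aA | a, A -> fS | f
Deriving 'daf':
Step 1: S -> dE => dE
Step 2: E -> aA => daA
Step 3: A -> f => daf
Total derivation steps: 3

3


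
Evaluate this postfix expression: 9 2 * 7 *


Processing tokens left to right:
Push 9, Push 2
Pop 9 and 2, compute 9 * 2 = 18, push 18
Push 7
Pop 18 and 7, compute 18 * 7 = 126, push 126
Stack result: 126

126


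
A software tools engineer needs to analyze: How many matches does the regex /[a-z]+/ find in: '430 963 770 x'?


Pattern: /[a-z]+/ (identifiers)
Input: '430 963 770 x'
Scanning for matches:
  Match 1: 'x'
Total matches: 1

1


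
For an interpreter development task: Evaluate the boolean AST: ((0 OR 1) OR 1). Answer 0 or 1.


Step 1: Evaluate inner node
  0 OR 1 = 1
Step 2: Evaluate root node
  1 OR 1 = 1

1


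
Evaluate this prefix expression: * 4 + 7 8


Parsing prefix expression: * 4 + 7 8
Step 1: Innermost operation '+ 7 8'
  7 + 8 = 15
Step 2: Outer operation '* 4 [15]'
  4 * 15 = 60

60


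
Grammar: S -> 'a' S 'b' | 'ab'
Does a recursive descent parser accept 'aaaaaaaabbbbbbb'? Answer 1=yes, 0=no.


Grammar accepts strings of the form a^n b^n (n >= 1)
Word: 'aaaaaaaabbbbbbb'
Counting: 8 a's and 7 b's
Check: 8 == 7? No
Mismatch: a-count != b-count
Rejected

0


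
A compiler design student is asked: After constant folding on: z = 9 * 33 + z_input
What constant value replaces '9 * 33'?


Identifying constant sub-expression:
  Original: z = 9 * 33 + z_input
  9 and 33 are both compile-time constants
  Evaluating: 9 * 33 = 297
  After folding: z = 297 + z_input

297


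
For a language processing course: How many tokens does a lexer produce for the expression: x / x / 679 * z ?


Scanning 'x / x / 679 * z'
Token 1: 'x' -> identifier
Token 2: '/' -> operator
Token 3: 'x' -> identifier
Token 4: '/' -> operator
Token 5: '679' -> integer_literal
Token 6: '*' -> operator
Token 7: 'z' -> identifier
Total tokens: 7

7


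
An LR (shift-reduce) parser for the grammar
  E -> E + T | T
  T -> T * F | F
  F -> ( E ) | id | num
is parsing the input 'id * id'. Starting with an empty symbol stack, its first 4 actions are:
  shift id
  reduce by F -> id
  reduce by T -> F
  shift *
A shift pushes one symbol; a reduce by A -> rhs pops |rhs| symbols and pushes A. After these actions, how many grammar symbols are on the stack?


Tracking the symbol stack through each action:
  Action 1: shift 'id' : push -> stack = [id] (size 1)
  Action 2: reduce by F -> id : pop 1, push F -> stack = [F] (size 1)
  Action 3: reduce by T -> F : pop 1, push T -> stack = [T] (size 1)
  Action 4: shift '*' : push -> stack = [T, *] (size 2)
Final stack size: 2

2
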